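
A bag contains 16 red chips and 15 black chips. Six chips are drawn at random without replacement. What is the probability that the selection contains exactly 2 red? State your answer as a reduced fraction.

The sample space is all 6-subsets of the 31: C(31,6) = 736281.
Selections with exactly 2 red: choose 2 of the 16 red and 4 of the 15 black, C(16,2)·C(15,4) = 120·1365 = 163800.
Probability = 163800/736281 = 200/899.

200/899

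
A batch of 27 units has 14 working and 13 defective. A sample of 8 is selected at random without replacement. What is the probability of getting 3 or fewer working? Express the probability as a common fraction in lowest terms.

Total selections: C(27,8) = 2220075.
Favorable selections (3 or fewer working): C(14,0)·C(13,8) + C(14,1)·C(13,7) + C(14,2)·C(13,6) + C(14,3)·C(13,5) = 1287 + 24024 + 156156 + 468468 = 649935.
Probability = 649935/2220075 = 101/345.

101/345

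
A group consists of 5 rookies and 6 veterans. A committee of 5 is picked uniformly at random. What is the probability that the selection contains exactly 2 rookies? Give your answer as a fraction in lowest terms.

There are C(11,5) = 462 ways to choose 5 from 11.
Selections with exactly 2 rookies: choose 2 of the 5 rookies and 3 of the 6 veterans, C(5,2)·C(6,3) = 10·20 = 200.
Probability = 200/462 = 100/231.

100/231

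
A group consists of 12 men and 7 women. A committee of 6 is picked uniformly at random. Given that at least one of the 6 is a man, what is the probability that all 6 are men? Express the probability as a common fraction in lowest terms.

132/3875

Work in counts. Selections with at least one man: C(19,6) − C(7,6) = 27132 − 7 = 27125.
Of those, selections where all 6 are men: C(12,6) = 924.
Conditional probability = 924/27125 = 132/3875.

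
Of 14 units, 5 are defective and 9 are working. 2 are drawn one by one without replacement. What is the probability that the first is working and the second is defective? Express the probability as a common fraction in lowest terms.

45/182

Multiply the conditional probabilities at each draw: 9/14 · 5/13 = 45/182.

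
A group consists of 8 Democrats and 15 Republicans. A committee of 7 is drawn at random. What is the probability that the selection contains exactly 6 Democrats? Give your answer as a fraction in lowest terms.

140/81719

The sample space is all 7-subsets of the 23: C(23,7) = 245157.
Selections with exactly 6 Democrats: choose 6 of the 8 Democrats and 1 of the 15 Republicans, C(8,6)·C(15,1) = 28·15 = 420.
Probability = 420/245157 = 140/81719.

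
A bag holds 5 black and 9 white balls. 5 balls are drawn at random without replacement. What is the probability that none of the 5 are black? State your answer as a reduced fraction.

There are C(14,5) = 2002 possible selections.
Selections with no black (all white): C(9,5) = 126.
Probability = 126/2002 = 9/143.

9/143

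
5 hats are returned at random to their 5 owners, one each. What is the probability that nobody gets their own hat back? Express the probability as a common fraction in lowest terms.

There are 5! = 120 assignments.
By inclusion-exclusion, assignments with no fixed points: C(5,0)·5! − C(5,1)·4! + C(5,2)·3! − C(5,3)·2! + C(5,4)·1! − C(5,5)·0! = 44.
Probability = 44/120 = 11/30.

11/30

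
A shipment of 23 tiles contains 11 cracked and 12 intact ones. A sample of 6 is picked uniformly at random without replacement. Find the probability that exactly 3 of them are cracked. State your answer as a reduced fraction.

1100/3059

The sample space is all 6-subsets of the 23: C(23,6) = 100947.
Selections with exactly 3 cracked: choose 3 of the 11 cracked and 3 of the 12 intact, C(11,3)·C(12,3) = 165·220 = 36300.
Probability = 36300/100947 = 1100/3059.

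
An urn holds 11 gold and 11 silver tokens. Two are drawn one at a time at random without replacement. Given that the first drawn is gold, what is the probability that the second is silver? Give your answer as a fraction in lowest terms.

11/21

After removing one gold, 21 remain: 10 gold and 11 silver.
So the probability the next is silver is 11/21.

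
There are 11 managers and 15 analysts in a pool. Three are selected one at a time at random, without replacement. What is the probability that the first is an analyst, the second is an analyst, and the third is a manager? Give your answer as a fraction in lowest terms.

77/520

Multiply the conditional probabilities at each draw: 15/26 · 14/25 · 11/24 = 2310/15600 = 77/520.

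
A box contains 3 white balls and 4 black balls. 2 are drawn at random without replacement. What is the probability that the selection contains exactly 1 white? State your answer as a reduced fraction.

4/7

There are C(7,2) = 21 ways to choose 2 from 7.
Selections with exactly 1 white: choose 1 of the 3 white and 1 of the 4 black, C(3,1)·C(4,1) = 3·4 = 12.
Probability = 12/21 = 4/7.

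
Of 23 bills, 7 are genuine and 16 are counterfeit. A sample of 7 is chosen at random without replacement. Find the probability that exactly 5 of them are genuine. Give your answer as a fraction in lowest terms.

The sample space is all 7-subsets of the 23: C(23,7) = 245157.
Selections with exactly 5 genuine: choose 5 of the 7 genuine and 2 of the 16 counterfeit, C(7,5)·C(16,2) = 21·120 = 2520.
Probability = 2520/245157 = 840/81719.

840/81719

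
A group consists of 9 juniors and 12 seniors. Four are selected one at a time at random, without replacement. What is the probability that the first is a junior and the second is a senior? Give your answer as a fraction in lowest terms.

Multiply the conditional probabilities at each draw: 9/21 · 12/20 = 108/420 = 9/35.

9/35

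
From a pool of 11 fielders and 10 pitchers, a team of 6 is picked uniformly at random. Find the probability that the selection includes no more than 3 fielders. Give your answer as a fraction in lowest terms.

2861/4522

Total selections: C(21,6) = 54264.
Count the complement (more than 3 fielders): C(11,4)·C(10,2) + C(11,5)·C(10,1) + C(11,6)·C(10,0) = 14850 + 4620 + 462 = 19932.
Probability = 1 − 19932/54264 = 34332/54264 = 2861/4522.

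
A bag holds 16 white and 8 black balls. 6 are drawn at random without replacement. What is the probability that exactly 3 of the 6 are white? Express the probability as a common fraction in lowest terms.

The sample space is all 6-subsets of the 24: C(24,6) = 134596.
Selections with exactly 3 white: choose 3 of the 16 white and 3 of the 8 black, C(16,3)·C(8,3) = 560·56 = 31360.
Probability = 31360/134596 = 1120/4807.

1120/4807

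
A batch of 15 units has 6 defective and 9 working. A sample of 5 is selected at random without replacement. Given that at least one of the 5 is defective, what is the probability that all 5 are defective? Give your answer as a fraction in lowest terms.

Work in counts. Selections with at least one defective: C(15,5) − C(9,5) = 3003 − 126 = 2877.
Of those, selections where all 5 are defective: C(6,5) = 6.
Conditional probability = 6/2877 = 2/959.

2/959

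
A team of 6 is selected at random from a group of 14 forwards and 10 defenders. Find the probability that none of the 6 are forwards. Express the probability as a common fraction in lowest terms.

15/9614

There are C(24,6) = 134596 possible selections.
Selections with no forwards (all defenders): C(10,6) = 210.
Probability = 210/134596 = 15/9614.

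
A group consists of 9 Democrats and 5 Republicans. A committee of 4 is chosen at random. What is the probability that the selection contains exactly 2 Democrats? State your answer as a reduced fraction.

360/1001

Total number of selections: C(14,4) = 1001.
Selections with exactly 2 Democrats: choose 2 of the 9 Democrats and 2 of the 5 Republicans, C(9,2)·C(5,2) = 36·10 = 360.
Probability = 360/1001.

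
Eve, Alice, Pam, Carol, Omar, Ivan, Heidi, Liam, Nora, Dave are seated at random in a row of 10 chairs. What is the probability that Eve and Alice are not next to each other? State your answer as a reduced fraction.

4/5

There are 10! = 3628800 arrangements.
Arrangements with Eve and Alice adjacent: 2·9! = 725760.
So not adjacent: 3628800 − 725760 = 2903040, probability 2903040/3628800 = 4/5.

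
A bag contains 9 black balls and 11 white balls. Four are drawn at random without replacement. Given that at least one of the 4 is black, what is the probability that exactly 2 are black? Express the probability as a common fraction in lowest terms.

132/301

Work in counts. Selections with at least one black: C(20,4) − C(11,4) = 4845 − 330 = 4515.
Of those, selections where exactly 2 are black: C(9,2)·C(11,2) = 36·55 = 1980.
Conditional probability = 1980/4515 = 132/301.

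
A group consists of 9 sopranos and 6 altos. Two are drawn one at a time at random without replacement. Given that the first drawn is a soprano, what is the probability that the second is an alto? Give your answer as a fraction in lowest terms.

3/7

After removing one soprano, 14 remain: 8 sopranos and 6 altos.
So the probability the next is an alto is 6/14 = 3/7.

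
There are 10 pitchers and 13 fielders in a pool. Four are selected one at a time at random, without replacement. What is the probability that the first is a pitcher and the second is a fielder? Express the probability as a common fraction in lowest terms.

65/253

Multiply the conditional probabilities at each draw: 10/23 · 13/22 = 130/506 = 65/253.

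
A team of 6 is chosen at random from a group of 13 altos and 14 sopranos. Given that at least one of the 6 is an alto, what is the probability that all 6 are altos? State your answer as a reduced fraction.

Work in counts. Selections with at least one alto: C(27,6) − C(14,6) = 296010 − 3003 = 293007.
Of those, selections where all 6 are altos: C(13,6) = 1716.
Conditional probability = 1716/293007 = 4/683.

4/683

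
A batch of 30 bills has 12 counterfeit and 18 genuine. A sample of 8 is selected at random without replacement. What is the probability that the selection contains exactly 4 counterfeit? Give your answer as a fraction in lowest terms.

The sample space is all 8-subsets of the 30: C(30,8) = 5852925.
Selections with exactly 4 counterfeit: choose 4 of the 12 counterfeit and 4 of the 18 genuine, C(12,4)·C(18,4) = 495·3060 = 1514700.
Probability = 1514700/5852925 = 2244/8671.

2244/8671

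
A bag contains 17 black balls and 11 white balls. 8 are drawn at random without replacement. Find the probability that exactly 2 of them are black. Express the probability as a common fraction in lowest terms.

272/13455

The sample space is all 8-subsets of the 28: C(28,8) = 3108105.
Selections with exactly 2 black: choose 2 of the 17 black and 6 of the 11 white, C(17,2)·C(11,6) = 136·462 = 62832.
Probability = 62832/3108105 = 272/13455.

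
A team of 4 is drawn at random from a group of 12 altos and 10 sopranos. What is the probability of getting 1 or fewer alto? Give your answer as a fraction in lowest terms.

30/133

Total selections: C(22,4) = 7315.
Favorable selections (1 or fewer alto): C(12,0)·C(10,4) + C(12,1)·C(10,3) = 210 + 1440 = 1650.
Probability = 1650/7315 = 30/133.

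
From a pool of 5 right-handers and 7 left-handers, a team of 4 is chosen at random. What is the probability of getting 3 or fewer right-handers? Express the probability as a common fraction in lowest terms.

98/99

Total selections: C(12,4) = 495.
Favorable selections (3 or fewer right-handers): C(5,0)·C(7,4) + C(5,1)·C(7,3) + C(5,2)·C(7,2) + C(5,3)·C(7,1) = 35 + 175 + 210 + 70 = 490.
Probability = 490/495 = 98/99.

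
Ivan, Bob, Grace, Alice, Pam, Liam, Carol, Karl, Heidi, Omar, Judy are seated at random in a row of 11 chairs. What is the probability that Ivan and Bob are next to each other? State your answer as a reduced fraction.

2/11

There are 11! = 39916800 arrangements.
Treat Ivan and Bob as a block: 10! arrangements of the blocks × 2 orders within the block = 2·3628800 = 7257600.
Probability = 7257600/39916800 = 2/11.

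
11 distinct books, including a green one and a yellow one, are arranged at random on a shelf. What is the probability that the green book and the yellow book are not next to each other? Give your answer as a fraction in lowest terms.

There are 11! = 39916800 arrangements.
Arrangements with the green book and the yellow book adjacent: 2·10! = 7257600.
So not adjacent: 39916800 − 7257600 = 32659200, probability 32659200/39916800 = 9/11.

9/11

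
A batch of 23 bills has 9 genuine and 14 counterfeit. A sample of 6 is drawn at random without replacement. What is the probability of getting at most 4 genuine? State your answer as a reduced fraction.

There are C(23,6) = 100947 ways to choose the 6.
Count the complement (more than 4 genuine): C(9,5)·C(14,1) + C(9,6)·C(14,0) = 1764 + 84 = 1848.
Probability = 1 − 1848/100947 = 99099/100947 = 429/437.

429/437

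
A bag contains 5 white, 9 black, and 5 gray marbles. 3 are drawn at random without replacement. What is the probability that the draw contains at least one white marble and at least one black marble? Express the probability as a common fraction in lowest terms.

165/323

There are C(19,3) = 969 possible draws.
By inclusion-exclusion on the complements, draws missing all white or all black: C(14,3) + C(10,3) − C(5,3) = 364 + 120 − 10 = 474.
So draws with at least one of each: 969 − 474 = 495, probability 495/969 = 165/323.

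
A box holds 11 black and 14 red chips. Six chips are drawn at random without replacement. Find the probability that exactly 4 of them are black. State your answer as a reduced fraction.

39/230

The sample space is all 6-subsets of the 25: C(25,6) = 177100.
Selections with exactly 4 black: choose 4 of the 11 black and 2 of the 14 red, C(11,4)·C(14,2) = 330·91 = 30030.
Probability = 30030/177100 = 39/230.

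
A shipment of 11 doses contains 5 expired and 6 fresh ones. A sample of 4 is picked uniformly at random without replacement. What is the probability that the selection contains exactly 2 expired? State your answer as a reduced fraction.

5/11

Total number of selections: C(11,4) = 330.
Selections with exactly 2 expired: choose 2 of the 5 expired and 2 of the 6 fresh, C(5,2)·C(6,2) = 10·15 = 150.
Probability = 150/330 = 5/11.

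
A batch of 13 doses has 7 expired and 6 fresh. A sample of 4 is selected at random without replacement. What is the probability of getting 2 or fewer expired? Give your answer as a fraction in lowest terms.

94/143

Total selections: C(13,4) = 715.
Favorable selections (2 or fewer expired): C(7,0)·C(6,4) + C(7,1)·C(6,3) + C(7,2)·C(6,2) = 15 + 140 + 315 = 470.
Probability = 470/715 = 94/143.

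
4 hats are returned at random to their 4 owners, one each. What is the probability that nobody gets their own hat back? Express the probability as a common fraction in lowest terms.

There are 4! = 24 assignments.
By inclusion-exclusion, assignments with no fixed points: C(4,0)·4! − C(4,1)·3! + C(4,2)·2! − C(4,3)·1! + C(4,4)·0! = 9.
Probability = 9/24 = 3/8.

3/8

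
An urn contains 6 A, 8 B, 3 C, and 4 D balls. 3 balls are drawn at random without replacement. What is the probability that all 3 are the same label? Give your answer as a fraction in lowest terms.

There are C(21,3) = 1330 ways to draw 3 balls.
All same label: C(6,3) + C(8,3) + C(3,3) + C(4,3) = 20 + 56 + 1 + 4 = 81.
Probability = 81/1330.

81/1330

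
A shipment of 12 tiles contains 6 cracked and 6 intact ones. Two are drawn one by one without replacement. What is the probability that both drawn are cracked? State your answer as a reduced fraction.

Multiply the conditional probabilities at each draw: 6/12 · 5/11 = 30/132 = 5/22.

5/22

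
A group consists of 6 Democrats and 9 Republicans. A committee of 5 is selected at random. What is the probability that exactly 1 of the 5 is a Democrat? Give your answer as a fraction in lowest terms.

The sample space is all 5-subsets of the 15: C(15,5) = 3003.
Selections with exactly 1 Democrat: choose 1 of the 6 Democrats and 4 of the 9 Republicans, C(6,1)·C(9,4) = 6·126 = 756.
Probability = 756/3003 = 36/143.

36/143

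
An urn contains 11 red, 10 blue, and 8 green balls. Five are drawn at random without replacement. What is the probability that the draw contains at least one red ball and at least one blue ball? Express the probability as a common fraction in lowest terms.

19723/23751

There are C(29,5) = 118755 possible draws.
By inclusion-exclusion on the complements, draws missing all red or all blue: C(18,5) + C(19,5) − C(8,5) = 8568 + 11628 − 56 = 20140.
So draws with at least one of each: 118755 − 20140 = 98615, probability 98615/118755 = 19723/23751.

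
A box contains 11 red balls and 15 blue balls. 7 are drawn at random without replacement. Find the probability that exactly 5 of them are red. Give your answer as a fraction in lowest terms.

There are C(26,7) = 657800 ways to choose 7 from 26.
Selections with exactly 5 red: choose 5 of the 11 red and 2 of the 15 blue, C(11,5)·C(15,2) = 462·105 = 48510.
Probability = 48510/657800 = 441/5980.

441/5980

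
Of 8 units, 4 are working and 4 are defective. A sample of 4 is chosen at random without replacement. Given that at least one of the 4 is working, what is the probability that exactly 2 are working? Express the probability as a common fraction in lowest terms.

Work in counts. Selections with at least one working: C(8,4) − C(4,4) = 70 − 1 = 69.
Of those, selections where exactly 2 are working: C(4,2)·C(4,2) = 6·6 = 36.
Conditional probability = 36/69 = 12/23.

12/23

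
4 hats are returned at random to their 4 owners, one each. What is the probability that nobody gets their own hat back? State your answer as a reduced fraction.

There are 4! = 24 assignments.
By inclusion-exclusion, assignments with no fixed points: C(4,0)·4! − C(4,1)·3! + C(4,2)·2! − C(4,3)·1! + C(4,4)·0! = 9.
Probability = 9/24 = 3/8.

3/8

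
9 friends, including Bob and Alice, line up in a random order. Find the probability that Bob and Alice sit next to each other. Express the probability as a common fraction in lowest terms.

There are 9! = 362880 arrangements.
Treat Bob and Alice as a block: 8! arrangements of the blocks × 2 orders within the block = 2·40320 = 80640.
Probability = 80640/362880 = 2/9.

2/9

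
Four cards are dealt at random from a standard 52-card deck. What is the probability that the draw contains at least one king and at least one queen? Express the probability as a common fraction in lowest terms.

1332/20825

There are C(52,4) = 270725 possible draws.
By inclusion-exclusion on the complements, draws missing all kings or all queens: C(48,4) + C(48,4) − C(44,4) = 194580 + 194580 − 135751 = 253409.
So draws with at least one of each: 270725 − 253409 = 17316, probability 17316/270725 = 1332/20825.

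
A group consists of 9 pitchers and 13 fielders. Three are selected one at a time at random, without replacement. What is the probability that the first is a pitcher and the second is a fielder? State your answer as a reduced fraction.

Multiply the conditional probabilities at each draw: 9/22 · 13/21 = 117/462 = 39/154.

39/154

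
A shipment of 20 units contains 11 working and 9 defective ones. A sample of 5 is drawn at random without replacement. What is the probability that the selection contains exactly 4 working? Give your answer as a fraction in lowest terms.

495/2584

The sample space is all 5-subsets of the 20: C(20,5) = 15504.
Selections with exactly 4 working: choose 4 of the 11 working and 1 of the 9 defective, C(11,4)·C(9,1) = 330·9 = 2970.
Probability = 2970/15504 = 495/2584.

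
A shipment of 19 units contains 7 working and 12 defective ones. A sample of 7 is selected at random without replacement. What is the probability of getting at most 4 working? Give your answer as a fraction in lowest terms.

48917/50388

There are C(19,7) = 50388 ways to choose the 7.
Count the complement (more than 4 working): C(7,5)·C(12,2) + C(7,6)·C(12,1) + C(7,7)·C(12,0) = 1386 + 84 + 1 = 1471.
Probability = 1 − 1471/50388 = 48917/50388.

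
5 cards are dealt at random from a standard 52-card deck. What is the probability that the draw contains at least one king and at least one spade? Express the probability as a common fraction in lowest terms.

229297/866320

There are C(52,5) = 2598960 possible draws.
By inclusion-exclusion on the complements, draws missing all kings or all spades: C(48,5) + C(39,5) − C(36,5) = 1712304 + 575757 − 376992 = 1911069.
So draws with at least one of each: 2598960 − 1911069 = 687891, probability 687891/2598960 = 229297/866320.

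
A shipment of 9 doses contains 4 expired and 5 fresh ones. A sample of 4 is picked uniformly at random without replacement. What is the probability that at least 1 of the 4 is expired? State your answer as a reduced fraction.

There are C(9,4) = 126 ways to choose the 4.
The complement is all 4 are fresh: C(5,4) = 5.
Probability = 1 − 5/126 = 121/126.

121/126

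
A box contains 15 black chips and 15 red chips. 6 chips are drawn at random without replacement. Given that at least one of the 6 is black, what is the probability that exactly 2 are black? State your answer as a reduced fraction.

Work in counts. Selections with at least one black: C(30,6) − C(15,6) = 593775 − 5005 = 588770.
Of those, selections where exactly 2 are black: C(15,2)·C(15,4) = 105·1365 = 143325.
Conditional probability = 143325/588770 = 315/1294.

315/1294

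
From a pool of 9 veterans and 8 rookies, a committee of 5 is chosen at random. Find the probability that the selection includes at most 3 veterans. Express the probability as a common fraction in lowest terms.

361/442

Total selections: C(17,5) = 6188.
Count the complement (more than 3 veterans): C(9,4)·C(8,1) + C(9,5)·C(8,0) = 1008 + 126 = 1134.
Probability = 1 − 1134/6188 = 5054/6188 = 361/442.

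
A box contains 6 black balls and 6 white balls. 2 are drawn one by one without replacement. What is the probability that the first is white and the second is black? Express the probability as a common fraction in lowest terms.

3/11

Multiply the conditional probabilities at each draw: 6/12 · 6/11 = 36/132 = 3/11.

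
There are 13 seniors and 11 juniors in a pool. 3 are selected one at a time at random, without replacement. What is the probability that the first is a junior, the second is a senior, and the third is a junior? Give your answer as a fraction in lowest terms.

65/552

Multiply the conditional probabilities at each draw: 11/24 · 13/23 · 10/22 = 1430/12144 = 65/552.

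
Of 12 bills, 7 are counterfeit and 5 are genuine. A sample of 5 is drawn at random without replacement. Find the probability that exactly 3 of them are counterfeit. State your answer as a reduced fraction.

There are C(12,5) = 792 ways to choose 5 from 12.
Selections with exactly 3 counterfeit: choose 3 of the 7 counterfeit and 2 of the 5 genuine, C(7,3)·C(5,2) = 35·10 = 350.
Probability = 350/792 = 175/396.

175/396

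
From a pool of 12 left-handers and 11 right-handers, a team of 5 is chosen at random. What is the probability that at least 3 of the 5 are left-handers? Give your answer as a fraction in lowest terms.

1667/3059

Total selections: C(23,5) = 33649.
Favorable selections (at least 3 left-handers): C(12,3)·C(11,2) + C(12,4)·C(11,1) + C(12,5)·C(11,0) = 12100 + 5445 + 792 = 18337.
Probability = 18337/33649 = 1667/3059.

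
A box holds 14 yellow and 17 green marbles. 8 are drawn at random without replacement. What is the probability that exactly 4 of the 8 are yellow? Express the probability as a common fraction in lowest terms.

36652/121365

There are C(31,8) = 7888725 ways to choose 8 from 31.
Selections with exactly 4 yellow: choose 4 of the 14 yellow and 4 of the 17 green, C(14,4)·C(17,4) = 1001·2380 = 2382380.
Probability = 2382380/7888725 = 36652/121365.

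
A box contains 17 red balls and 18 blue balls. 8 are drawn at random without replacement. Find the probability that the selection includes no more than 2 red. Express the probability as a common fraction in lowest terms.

2613/19778

There are C(35,8) = 23535820 ways to choose the 8.
Favorable selections (no more than 2 red): C(17,0)·C(18,8) + C(17,1)·C(18,7) + C(17,2)·C(18,6) = 43758 + 541008 + 2524704 = 3109470.
Probability = 3109470/23535820 = 2613/19778.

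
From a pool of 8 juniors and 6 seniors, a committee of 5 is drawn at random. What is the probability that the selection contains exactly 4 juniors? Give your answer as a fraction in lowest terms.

The sample space is all 5-subsets of the 14: C(14,5) = 2002.
Selections with exactly 4 juniors: choose 4 of the 8 juniors and 1 of the 6 seniors, C(8,4)·C(6,1) = 70·6 = 420.
Probability = 420/2002 = 30/143.

30/143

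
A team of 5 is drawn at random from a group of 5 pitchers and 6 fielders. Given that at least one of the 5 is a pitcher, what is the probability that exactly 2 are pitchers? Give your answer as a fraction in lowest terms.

Work in counts. Selections with at least one pitcher: C(11,5) − C(6,5) = 462 − 6 = 456.
Of those, selections where exactly 2 are pitchers: C(5,2)·C(6,3) = 10·20 = 200.
Conditional probability = 200/456 = 25/57.

25/57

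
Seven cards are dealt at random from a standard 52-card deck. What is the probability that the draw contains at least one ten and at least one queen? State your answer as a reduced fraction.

3105873/16723070

There are C(52,7) = 133784560 possible draws.
By inclusion-exclusion on the complements, draws missing all tens or all queens: C(48,7) + C(48,7) − C(44,7) = 73629072 + 73629072 − 38320568 = 108937576.
So draws with at least one of each: 133784560 − 108937576 = 24846984, probability 24846984/133784560 = 3105873/16723070.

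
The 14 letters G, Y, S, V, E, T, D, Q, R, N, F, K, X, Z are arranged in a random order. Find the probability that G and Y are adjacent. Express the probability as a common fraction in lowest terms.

1/7

There are 14! = 87178291200 arrangements.
Treat G and Y as a block: 13! arrangements of the blocks × 2 orders within the block = 2·6227020800 = 12454041600.
Probability = 12454041600/87178291200 = 1/7.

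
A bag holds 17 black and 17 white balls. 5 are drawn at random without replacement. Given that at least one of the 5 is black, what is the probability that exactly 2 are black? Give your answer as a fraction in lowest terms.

1360/4001

Work in counts. Selections with at least one black: C(34,5) − C(17,5) = 278256 − 6188 = 272068.
Of those, selections where exactly 2 are black: C(17,2)·C(17,3) = 136·680 = 92480.
Conditional probability = 92480/272068 = 1360/4001.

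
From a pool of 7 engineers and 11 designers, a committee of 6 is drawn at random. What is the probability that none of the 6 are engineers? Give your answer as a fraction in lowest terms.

11/442

There are C(18,6) = 18564 possible selections.
Selections with no engineers (all designers): C(11,6) = 462.
Probability = 462/18564 = 11/442.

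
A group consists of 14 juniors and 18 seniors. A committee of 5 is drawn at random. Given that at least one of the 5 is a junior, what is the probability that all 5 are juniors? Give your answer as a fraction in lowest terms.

Work in counts. Selections with at least one junior: C(32,5) − C(18,5) = 201376 − 8568 = 192808.
Of those, selections where all 5 are juniors: C(14,5) = 2002.
Conditional probability = 2002/192808 = 13/1252.

13/1252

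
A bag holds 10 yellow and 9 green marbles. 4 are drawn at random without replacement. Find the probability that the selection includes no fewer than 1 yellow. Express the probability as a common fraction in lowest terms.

625/646

There are C(19,4) = 3876 ways to choose the 4.
The complement is all 4 are green: C(9,4) = 126.
Probability = 1 − 126/3876 = 3750/3876 = 625/646.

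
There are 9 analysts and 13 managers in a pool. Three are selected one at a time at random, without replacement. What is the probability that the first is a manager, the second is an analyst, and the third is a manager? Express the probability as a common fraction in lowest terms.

Multiply the conditional probabilities at each draw: 13/22 · 9/21 · 12/20 = 1404/9240 = 117/770.

117/770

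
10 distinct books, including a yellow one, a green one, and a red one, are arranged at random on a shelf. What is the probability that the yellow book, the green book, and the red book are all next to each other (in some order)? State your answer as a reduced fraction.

1/15

There are 10! = 3628800 arrangements.
Treat the three as one block: 8! placements × 3! orders within the block = 40320·6 = 241920.
Probability = 241920/3628800 = 1/15.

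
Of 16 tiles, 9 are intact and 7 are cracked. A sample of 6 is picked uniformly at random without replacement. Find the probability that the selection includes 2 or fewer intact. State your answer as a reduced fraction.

2/11

Total selections: C(16,6) = 8008.
Favorable selections (2 or fewer intact): C(9,0)·C(7,6) + C(9,1)·C(7,5) + C(9,2)·C(7,4) = 7 + 189 + 1260 = 1456.
Probability = 1456/8008 = 2/11.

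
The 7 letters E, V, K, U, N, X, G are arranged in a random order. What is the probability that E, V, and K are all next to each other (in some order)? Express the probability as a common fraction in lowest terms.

1/7

There are 7! = 5040 arrangements.
Treat the three as one block: 5! placements × 3! orders within the block = 120·6 = 720.
Probability = 720/5040 = 1/7.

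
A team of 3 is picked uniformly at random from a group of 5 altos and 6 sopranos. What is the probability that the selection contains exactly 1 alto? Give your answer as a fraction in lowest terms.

There are C(11,3) = 165 ways to choose 3 from 11.
Selections with exactly 1 alto: choose 1 of the 5 altos and 2 of the 6 sopranos, C(5,1)·C(6,2) = 5·15 = 75.
Probability = 75/165 = 5/11.

5/11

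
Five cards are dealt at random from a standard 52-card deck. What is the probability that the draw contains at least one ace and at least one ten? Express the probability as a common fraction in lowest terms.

6509/64974

There are C(52,5) = 2598960 possible draws.
By inclusion-exclusion on the complements, draws missing all aces or all tens: C(48,5) + C(48,5) − C(44,5) = 1712304 + 1712304 − 1086008 = 2338600.
So draws with at least one of each: 2598960 − 2338600 = 260360, probability 260360/2598960 = 6509/64974.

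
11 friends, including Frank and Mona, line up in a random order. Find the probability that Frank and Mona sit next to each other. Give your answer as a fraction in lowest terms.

There are 11! = 39916800 arrangements.
Treat Frank and Mona as a block: 10! arrangements of the blocks × 2 orders within the block = 2·3628800 = 7257600.
Probability = 7257600/39916800 = 2/11.

2/11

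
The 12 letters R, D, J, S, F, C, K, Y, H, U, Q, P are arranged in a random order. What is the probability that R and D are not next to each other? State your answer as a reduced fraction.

There are 12! = 479001600 arrangements.
Arrangements with R and D adjacent: 2·11! = 79833600.
So not adjacent: 479001600 − 79833600 = 399168000, probability 399168000/479001600 = 5/6.

5/6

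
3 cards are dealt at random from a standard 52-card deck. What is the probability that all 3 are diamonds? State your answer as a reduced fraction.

11/850

There are C(52,3) = 22100 possible 3-card hands.
Hands that are all diamonds: C(13,3) = 286.
Probability = 286/22100 = 11/850.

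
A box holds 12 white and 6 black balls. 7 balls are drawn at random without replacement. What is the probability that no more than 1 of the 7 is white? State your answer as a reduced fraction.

1/2652

Total selections: C(18,7) = 31824.
Favorable selections (no more than 1 white): C(12,1)·C(6,6) = 12.
Probability = 12/31824 = 1/2652.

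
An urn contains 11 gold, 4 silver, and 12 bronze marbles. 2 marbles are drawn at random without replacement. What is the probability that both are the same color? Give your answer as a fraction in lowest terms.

127/351

There are C(27,2) = 351 ways to draw 2 marbles.
All same color: C(11,2) + C(4,2) + C(12,2) = 55 + 6 + 66 = 127.
Probability = 127/351.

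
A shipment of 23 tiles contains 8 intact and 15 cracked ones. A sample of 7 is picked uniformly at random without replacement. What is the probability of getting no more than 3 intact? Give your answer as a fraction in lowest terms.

206999/245157

Total selections: C(23,7) = 245157.
Favorable selections (no more than 3 intact): C(8,0)·C(15,7) + C(8,1)·C(15,6) + C(8,2)·C(15,5) + C(8,3)·C(15,4) = 6435 + 40040 + 84084 + 76440 = 206999.
Probability = 206999/245157.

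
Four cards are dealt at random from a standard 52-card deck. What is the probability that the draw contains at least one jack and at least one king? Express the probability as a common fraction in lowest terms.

1332/20825

There are C(52,4) = 270725 possible draws.
By inclusion-exclusion on the complements, draws missing all jacks or all kings: C(48,4) + C(48,4) − C(44,4) = 194580 + 194580 − 135751 = 253409.
So draws with at least one of each: 270725 − 253409 = 17316, probability 17316/270725 = 1332/20825.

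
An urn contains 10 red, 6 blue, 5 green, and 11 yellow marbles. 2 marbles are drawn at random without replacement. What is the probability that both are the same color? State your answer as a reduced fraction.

There are C(32,2) = 496 ways to draw 2 marbles.
All same color: C(10,2) + C(6,2) + C(5,2) + C(11,2) = 45 + 15 + 10 + 55 = 125.
Probability = 125/496.

125/496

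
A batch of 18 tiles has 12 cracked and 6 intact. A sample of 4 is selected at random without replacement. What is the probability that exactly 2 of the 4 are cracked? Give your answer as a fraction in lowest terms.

11/34

The sample space is all 4-subsets of the 18: C(18,4) = 3060.
Selections with exactly 2 cracked: choose 2 of the 12 cracked and 2 of the 6 intact, C(12,2)·C(6,2) = 66·15 = 990.
Probability = 990/3060 = 11/34.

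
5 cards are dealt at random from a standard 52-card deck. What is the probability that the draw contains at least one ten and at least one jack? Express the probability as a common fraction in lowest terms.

There are C(52,5) = 2598960 possible draws.
By inclusion-exclusion on the complements, draws missing all tens or all jacks: C(48,5) + C(48,5) − C(44,5) = 1712304 + 1712304 − 1086008 = 2338600.
So draws with at least one of each: 2598960 − 2338600 = 260360, probability 260360/2598960 = 6509/64974.

6509/64974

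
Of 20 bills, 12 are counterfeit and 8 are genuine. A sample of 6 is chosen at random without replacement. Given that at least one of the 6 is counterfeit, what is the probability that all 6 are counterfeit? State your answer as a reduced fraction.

231/9683

Work in counts. Selections with at least one counterfeit: C(20,6) − C(8,6) = 38760 − 28 = 38732.
Of those, selections where all 6 are counterfeit: C(12,6) = 924.
Conditional probability = 924/38732 = 231/9683.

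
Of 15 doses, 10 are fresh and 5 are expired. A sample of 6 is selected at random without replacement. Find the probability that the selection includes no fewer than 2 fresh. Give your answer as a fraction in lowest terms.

999/1001

There are C(15,6) = 5005 ways to choose the 6.
The complement is exactly 1 fresh: C(10,1)·C(5,5) = 10.
Probability = 1 − 10/5005 = 4995/5005 = 999/1001.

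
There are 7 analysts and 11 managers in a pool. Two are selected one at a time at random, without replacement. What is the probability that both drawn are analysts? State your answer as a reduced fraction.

Multiply the conditional probabilities at each draw: 7/18 · 6/17 = 42/306 = 7/51.

7/51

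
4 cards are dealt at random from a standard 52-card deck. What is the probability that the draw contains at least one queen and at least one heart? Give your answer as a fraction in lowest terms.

52799/270725

There are C(52,4) = 270725 possible draws.
By inclusion-exclusion on the complements, draws missing all queens or all hearts: C(48,4) + C(39,4) − C(36,4) = 194580 + 82251 − 58905 = 217926.
So draws with at least one of each: 270725 − 217926 = 52799, probability 52799/270725.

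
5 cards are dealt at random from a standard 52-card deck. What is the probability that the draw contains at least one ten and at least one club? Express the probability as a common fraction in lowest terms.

229297/866320

There are C(52,5) = 2598960 possible draws.
By inclusion-exclusion on the complements, draws missing all tens or all clubs: C(48,5) + C(39,5) − C(36,5) = 1712304 + 575757 − 376992 = 1911069.
So draws with at least one of each: 2598960 − 1911069 = 687891, probability 687891/2598960 = 229297/866320.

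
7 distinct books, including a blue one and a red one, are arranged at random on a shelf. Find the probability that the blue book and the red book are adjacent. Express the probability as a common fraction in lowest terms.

2/7

There are 7! = 5040 arrangements.
Treat the blue book and the red book as a block: 6! arrangements of the blocks × 2 orders within the block = 2·720 = 1440.
Probability = 1440/5040 = 2/7.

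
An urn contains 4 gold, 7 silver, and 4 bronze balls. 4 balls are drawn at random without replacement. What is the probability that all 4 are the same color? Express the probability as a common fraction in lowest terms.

37/1365

There are C(15,4) = 1365 ways to draw 4 balls.
All same color: C(4,4) + C(7,4) + C(4,4) = 1 + 35 + 1 = 37.
Probability = 37/1365.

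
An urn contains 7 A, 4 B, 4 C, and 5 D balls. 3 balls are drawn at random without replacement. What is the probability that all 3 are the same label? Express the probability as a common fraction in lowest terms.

53/1140

There are C(20,3) = 1140 ways to draw 3 balls.
All same label: C(7,3) + C(4,3) + C(4,3) + C(5,3) = 35 + 4 + 4 + 10 = 53.
Probability = 53/1140.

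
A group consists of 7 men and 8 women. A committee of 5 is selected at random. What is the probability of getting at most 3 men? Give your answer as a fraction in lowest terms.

There are C(15,5) = 3003 ways to choose the 5.
Count the complement (more than 3 men): C(7,4)·C(8,1) + C(7,5)·C(8,0) = 280 + 21 = 301.
Probability = 1 − 301/3003 = 2702/3003 = 386/429.

386/429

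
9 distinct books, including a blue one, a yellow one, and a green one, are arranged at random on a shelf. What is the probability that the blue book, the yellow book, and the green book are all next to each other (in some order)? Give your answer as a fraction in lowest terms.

There are 9! = 362880 arrangements.
Treat the three as one block: 7! placements × 3! orders within the block = 5040·6 = 30240.
Probability = 30240/362880 = 1/12.

1/12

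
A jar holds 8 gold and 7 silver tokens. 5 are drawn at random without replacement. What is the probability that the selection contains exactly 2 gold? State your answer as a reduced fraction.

140/429

Total number of selections: C(15,5) = 3003.
Selections with exactly 2 gold: choose 2 of the 8 gold and 3 of the 7 silver, C(8,2)·C(7,3) = 28·35 = 980.
Probability = 980/3003 = 140/429.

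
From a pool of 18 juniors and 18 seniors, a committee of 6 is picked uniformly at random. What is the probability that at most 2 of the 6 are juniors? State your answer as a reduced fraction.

1571/4774

There are C(36,6) = 1947792 ways to choose the 6.
Favorable selections (at most 2 juniors): C(18,0)·C(18,6) + C(18,1)·C(18,5) + C(18,2)·C(18,4) = 18564 + 154224 + 468180 = 640968.
Probability = 640968/1947792 = 1571/4774.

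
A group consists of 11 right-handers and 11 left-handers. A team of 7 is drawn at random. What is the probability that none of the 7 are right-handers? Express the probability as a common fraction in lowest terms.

5/2584

There are C(22,7) = 170544 possible selections.
Selections with no right-handers (all left-handers): C(11,7) = 330.
Probability = 330/170544 = 5/2584.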